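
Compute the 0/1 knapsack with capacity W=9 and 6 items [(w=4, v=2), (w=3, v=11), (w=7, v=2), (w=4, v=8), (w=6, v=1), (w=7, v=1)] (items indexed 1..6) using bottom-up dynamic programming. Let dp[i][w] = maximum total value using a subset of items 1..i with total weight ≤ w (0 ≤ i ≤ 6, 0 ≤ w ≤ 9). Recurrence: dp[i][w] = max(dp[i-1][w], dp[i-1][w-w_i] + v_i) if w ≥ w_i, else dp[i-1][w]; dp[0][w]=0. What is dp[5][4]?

11

i\w   0   1   2   3   4   5   6   7   8   9
  0   0   0   0   0   0   0   0   0   0   0
  1   0   0   0   0   2   2   2   2   2   2
  2   0   0   0  11  11  11  11  13  13  13
  3   0   0   0  11  11  11  11  13  13  13
  4   0   0   0  11  11  11  11  19  19  19
  5   0   0   0  11  11  11  11  19  19  19
  6   0   0   0  11  11  11  11  19  19  19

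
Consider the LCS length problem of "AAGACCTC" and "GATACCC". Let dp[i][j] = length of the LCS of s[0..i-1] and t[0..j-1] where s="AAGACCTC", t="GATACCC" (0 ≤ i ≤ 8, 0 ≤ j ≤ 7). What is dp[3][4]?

2

   ''  G  A  T  A  C  C  C
''  0  0  0  0  0  0  0  0
 A  0  0  1  1  1  1  1  1
 A  0  0  1  1  2  2  2  2
 G  0  1  1  1  2  2  2  2
 A  0  1  2  2  2  2  2  2
 C  0  1  2  2  2  3  3  3
 C  0  1  2  2  2  3  4  4
 T  0  1  2  3  3  3  4  4
 C  0  1  2  3  3  4  4  5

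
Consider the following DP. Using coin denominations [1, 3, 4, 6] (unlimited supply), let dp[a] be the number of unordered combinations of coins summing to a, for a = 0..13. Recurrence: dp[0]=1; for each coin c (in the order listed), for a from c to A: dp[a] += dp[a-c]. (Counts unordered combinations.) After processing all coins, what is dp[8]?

after  coin     0     1     2     3     4     5     6     7     8     9    10    11    12    13
          1     1     1     1     1     1     1     1     1     1     1     1     1     1     1
          3     1     1     1     2     2     2     3     3     3     4     4     4     5     5
          4     1     1     1     2     3     3     4     5     6     7     8     9    11    12
          6     1     1     1     2     3     3     5     6     7     9    11    12    16    18

7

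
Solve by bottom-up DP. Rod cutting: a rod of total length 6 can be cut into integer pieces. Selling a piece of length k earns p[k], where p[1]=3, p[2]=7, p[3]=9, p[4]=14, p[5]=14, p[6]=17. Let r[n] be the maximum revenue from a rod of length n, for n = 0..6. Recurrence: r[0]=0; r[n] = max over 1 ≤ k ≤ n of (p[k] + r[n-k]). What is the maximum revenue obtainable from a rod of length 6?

21

   n    0    1    2    3    4    5    6
r[n]    0    3    7   10   14   17   21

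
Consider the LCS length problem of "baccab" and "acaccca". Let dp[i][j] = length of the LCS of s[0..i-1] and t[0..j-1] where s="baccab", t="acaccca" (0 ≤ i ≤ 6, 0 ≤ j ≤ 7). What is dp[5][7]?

   ''  a  c  a  c  c  c  a
''  0  0  0  0  0  0  0  0
 b  0  0  0  0  0  0  0  0
 a  0  1  1  1  1  1  1  1
 c  0  1  2  2  2  2  2  2
 c  0  1  2  2  3  3  3  3
 a  0  1  2  3  3  3  3  4
 b  0  1  2  3  3  3  3  4

4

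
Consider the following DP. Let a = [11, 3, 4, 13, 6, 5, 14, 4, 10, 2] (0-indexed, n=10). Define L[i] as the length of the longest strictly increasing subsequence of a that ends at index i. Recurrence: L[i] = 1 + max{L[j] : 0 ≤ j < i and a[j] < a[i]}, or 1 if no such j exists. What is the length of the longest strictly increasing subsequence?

4

   i    0    1    2    3    4    5    6    7    8    9
a[i]   11    3    4   13    6    5   14    4   10    2
L[i]    1    1    2    3    3    3    4    2    4    1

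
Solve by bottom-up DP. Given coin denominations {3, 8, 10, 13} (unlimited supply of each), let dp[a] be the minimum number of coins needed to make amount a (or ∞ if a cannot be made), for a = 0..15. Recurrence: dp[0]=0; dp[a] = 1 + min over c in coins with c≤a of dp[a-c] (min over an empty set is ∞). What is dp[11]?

2

 a  0  1  2  3  4  5  6  7  8  9 10 11 12 13 14 15
dp  0  -  -  1  -  -  2  -  1  3  1  2  4  1  3  5
(- denotes ∞ / unreachable)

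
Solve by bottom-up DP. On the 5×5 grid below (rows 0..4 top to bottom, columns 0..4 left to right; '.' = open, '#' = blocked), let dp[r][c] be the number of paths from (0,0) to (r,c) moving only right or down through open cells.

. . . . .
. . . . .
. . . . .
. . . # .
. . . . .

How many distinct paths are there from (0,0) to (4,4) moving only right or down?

30

r\c   0   1   2   3   4
  0   1   1   1   1   1
  1   1   2   3   4   5
  2   1   3   6  10  15
  3   1   4  10   0  15
  4   1   5  15  15  30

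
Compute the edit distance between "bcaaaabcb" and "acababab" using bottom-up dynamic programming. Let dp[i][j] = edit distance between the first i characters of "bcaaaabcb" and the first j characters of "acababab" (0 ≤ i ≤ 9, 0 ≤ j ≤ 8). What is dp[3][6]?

   ''  a  c  a  b  a  b  a  b
''  0  1  2  3  4  5  6  7  8
 b  1  1  2  3  3  4  5  6  7
 c  2  2  1  2  3  4  5  6  7
 a  3  2  2  1  2  3  4  5  6
 a  4  3  3  2  2  2  3  4  5
 a  5  4  4  3  3  2  3  3  4
 a  6  5  5  4  4  3  3  3  4
 b  7  6  6  5  4  4  3  4  3
 c  8  7  6  6  5  5  4  4  4
 b  9  8  7  7  6  6  5  5  4

4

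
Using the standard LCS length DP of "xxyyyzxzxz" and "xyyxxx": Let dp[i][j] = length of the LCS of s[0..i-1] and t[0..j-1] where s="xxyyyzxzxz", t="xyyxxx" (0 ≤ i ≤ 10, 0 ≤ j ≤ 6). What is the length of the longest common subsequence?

5

   ''  x  y  y  x  x  x
''  0  0  0  0  0  0  0
 x  0  1  1  1  1  1  1
 x  0  1  1  1  2  2  2
 y  0  1  2  2  2  2  2
 y  0  1  2  3  3  3  3
 y  0  1  2  3  3  3  3
 z  0  1  2  3  3  3  3
 x  0  1  2  3  4  4  4
 z  0  1  2  3  4  4  4
 x  0  1  2  3  4  5  5
 z  0  1  2  3  4  5  5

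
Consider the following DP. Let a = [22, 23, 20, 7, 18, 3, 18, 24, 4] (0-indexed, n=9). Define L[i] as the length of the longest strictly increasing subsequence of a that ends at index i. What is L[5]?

1

   i    0    1    2    3    4    5    6    7    8
a[i]   22   23   20    7   18    3   18   24    4
L[i]    1    2    1    1    2    1    2    3    2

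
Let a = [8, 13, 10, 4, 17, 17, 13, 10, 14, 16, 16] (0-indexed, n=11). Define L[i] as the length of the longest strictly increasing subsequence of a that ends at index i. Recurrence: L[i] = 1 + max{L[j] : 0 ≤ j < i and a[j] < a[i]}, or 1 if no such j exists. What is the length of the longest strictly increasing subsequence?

   i    0    1    2    3    4    5    6    7    8    9   10
a[i]    8   13   10    4   17   17   13   10   14   16   16
L[i]    1    2    2    1    3    3    3    2    4    5    5

5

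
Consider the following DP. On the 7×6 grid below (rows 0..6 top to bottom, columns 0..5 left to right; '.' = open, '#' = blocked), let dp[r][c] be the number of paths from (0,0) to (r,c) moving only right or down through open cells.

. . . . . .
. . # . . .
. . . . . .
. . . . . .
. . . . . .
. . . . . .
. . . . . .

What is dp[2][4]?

r\c   0   1   2   3   4   5
  0   1   1   1   1   1   1
  1   1   2   0   1   2   3
  2   1   3   3   4   6   9
  3   1   4   7  11  17  26
  4   1   5  12  23  40  66
  5   1   6  18  41  81 147
  6   1   7  25  66 147 294

6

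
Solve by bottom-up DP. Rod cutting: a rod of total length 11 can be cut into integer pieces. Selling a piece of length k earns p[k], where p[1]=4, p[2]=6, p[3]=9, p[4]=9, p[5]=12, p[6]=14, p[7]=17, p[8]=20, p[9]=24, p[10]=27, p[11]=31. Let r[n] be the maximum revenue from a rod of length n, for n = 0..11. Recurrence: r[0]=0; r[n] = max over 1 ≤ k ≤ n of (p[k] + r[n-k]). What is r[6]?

24

   n    0    1    2    3    4    5    6    7    8    9   10   11
r[n]    0    4    8   12   16   20   24   28   32   36   40   44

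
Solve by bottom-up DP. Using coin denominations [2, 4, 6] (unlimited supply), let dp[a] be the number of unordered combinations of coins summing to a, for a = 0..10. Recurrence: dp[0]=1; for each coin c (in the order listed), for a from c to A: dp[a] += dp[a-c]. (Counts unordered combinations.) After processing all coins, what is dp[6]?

after  coin     0     1     2     3     4     5     6     7     8     9    10
          2     1     0     1     0     1     0     1     0     1     0     1
          4     1     0     1     0     2     0     2     0     3     0     3
          6     1     0     1     0     2     0     3     0     4     0     5

3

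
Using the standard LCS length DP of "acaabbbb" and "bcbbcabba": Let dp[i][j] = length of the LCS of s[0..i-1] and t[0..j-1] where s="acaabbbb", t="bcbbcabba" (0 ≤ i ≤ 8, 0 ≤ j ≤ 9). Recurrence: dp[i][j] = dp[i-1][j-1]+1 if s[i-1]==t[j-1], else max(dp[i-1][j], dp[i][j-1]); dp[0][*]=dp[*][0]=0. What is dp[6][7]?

   ''  b  c  b  b  c  a  b  b  a
''  0  0  0  0  0  0  0  0  0  0
 a  0  0  0  0  0  0  1  1  1  1
 c  0  0  1  1  1  1  1  1  1  1
 a  0  0  1  1  1  1  2  2  2  2
 a  0  0  1  1  1  1  2  2  2  3
 b  0  1  1  2  2  2  2  3  3  3
 b  0  1  1  2  3  3  3  3  4  4
 b  0  1  1  2  3  3  3  4  4  4
 b  0  1  1  2  3  3  3  4  5  5

3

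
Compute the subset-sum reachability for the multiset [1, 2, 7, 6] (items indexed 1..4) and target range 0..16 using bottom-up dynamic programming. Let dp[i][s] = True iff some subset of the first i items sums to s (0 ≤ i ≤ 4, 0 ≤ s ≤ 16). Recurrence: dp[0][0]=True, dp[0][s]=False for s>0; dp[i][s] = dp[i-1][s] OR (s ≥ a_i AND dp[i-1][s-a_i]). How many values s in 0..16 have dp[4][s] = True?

i\s   0   1   2   3   4   5   6   7   8   9  10  11  12  13  14  15  16
  0   T   F   F   F   F   F   F   F   F   F   F   F   F   F   F   F   F
  1   T   T   F   F   F   F   F   F   F   F   F   F   F   F   F   F   F
  2   T   T   T   T   F   F   F   F   F   F   F   F   F   F   F   F   F
  3   T   T   T   T   F   F   F   T   T   T   T   F   F   F   F   F   F
  4   T   T   T   T   F   F   T   T   T   T   T   F   F   T   T   T   T

13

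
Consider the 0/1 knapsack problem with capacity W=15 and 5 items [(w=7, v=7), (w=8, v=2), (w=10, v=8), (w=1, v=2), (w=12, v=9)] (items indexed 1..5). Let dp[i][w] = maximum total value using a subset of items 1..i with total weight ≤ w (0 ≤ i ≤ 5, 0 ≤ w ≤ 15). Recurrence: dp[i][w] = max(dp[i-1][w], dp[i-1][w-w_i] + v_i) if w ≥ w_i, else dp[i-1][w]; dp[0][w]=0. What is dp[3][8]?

i\w   0   1   2   3   4   5   6   7   8   9  10  11  12  13  14  15
  0   0   0   0   0   0   0   0   0   0   0   0   0   0   0   0   0
  1   0   0   0   0   0   0   0   7   7   7   7   7   7   7   7   7
  2   0   0   0   0   0   0   0   7   7   7   7   7   7   7   7   9
  3   0   0   0   0   0   0   0   7   7   7   8   8   8   8   8   9
  4   0   2   2   2   2   2   2   7   9   9   9  10  10  10  10  10
  5   0   2   2   2   2   2   2   7   9   9   9  10  10  11  11  11

7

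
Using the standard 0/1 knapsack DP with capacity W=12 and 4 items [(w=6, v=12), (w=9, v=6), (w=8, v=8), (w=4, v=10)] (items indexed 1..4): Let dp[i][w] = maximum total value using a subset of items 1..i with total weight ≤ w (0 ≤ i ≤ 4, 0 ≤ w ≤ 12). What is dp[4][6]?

12

i\w   0   1   2   3   4   5   6   7   8   9  10  11  12
  0   0   0   0   0   0   0   0   0   0   0   0   0   0
  1   0   0   0   0   0   0  12  12  12  12  12  12  12
  2   0   0   0   0   0   0  12  12  12  12  12  12  12
  3   0   0   0   0   0   0  12  12  12  12  12  12  12
  4   0   0   0   0  10  10  12  12  12  12  22  22  22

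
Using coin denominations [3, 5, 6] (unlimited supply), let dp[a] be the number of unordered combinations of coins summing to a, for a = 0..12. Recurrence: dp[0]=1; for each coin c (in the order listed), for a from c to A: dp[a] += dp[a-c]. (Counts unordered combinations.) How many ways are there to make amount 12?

after  coin     0     1     2     3     4     5     6     7     8     9    10    11    12
          3     1     0     0     1     0     0     1     0     0     1     0     0     1
          5     1     0     0     1     0     1     1     0     1     1     1     1     1
          6     1     0     0     1     0     1     2     0     1     2     1     2     3

3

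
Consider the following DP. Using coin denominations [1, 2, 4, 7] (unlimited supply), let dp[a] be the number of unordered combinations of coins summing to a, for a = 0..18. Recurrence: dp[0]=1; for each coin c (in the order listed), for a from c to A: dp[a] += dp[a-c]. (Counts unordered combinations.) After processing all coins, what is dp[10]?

after  coin     0     1     2     3     4     5     6     7     8     9    10    11    12    13    14    15    16    17    18
          1     1     1     1     1     1     1     1     1     1     1     1     1     1     1     1     1     1     1     1
          2     1     1     2     2     3     3     4     4     5     5     6     6     7     7     8     8     9     9    10
          4     1     1     2     2     4     4     6     6     9     9    12    12    16    16    20    20    25    25    30
          7     1     1     2     2     4     4     6     7    10    11    14    16    20    22    27    30    36    39    46

14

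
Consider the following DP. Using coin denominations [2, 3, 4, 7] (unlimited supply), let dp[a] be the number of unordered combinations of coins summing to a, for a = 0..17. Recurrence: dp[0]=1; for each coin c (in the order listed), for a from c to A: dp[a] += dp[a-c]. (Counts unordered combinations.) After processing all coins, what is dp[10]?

6

after  coin     0     1     2     3     4     5     6     7     8     9    10    11    12    13    14    15    16    17
          2     1     0     1     0     1     0     1     0     1     0     1     0     1     0     1     0     1     0
          3     1     0     1     1     1     1     2     1     2     2     2     2     3     2     3     3     3     3
          4     1     0     1     1     2     1     3     2     4     3     5     4     7     5     8     7    10     8
          7     1     0     1     1     2     1     3     3     4     4     6     6     8     8    11    11    14    14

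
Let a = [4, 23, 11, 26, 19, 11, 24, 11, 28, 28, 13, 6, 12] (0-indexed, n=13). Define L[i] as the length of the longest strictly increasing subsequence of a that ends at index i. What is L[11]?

   i    0    1    2    3    4    5    6    7    8    9   10   11   12
a[i]    4   23   11   26   19   11   24   11   28   28   13    6   12
L[i]    1    2    2    3    3    2    4    2    5    5    3    2    3

2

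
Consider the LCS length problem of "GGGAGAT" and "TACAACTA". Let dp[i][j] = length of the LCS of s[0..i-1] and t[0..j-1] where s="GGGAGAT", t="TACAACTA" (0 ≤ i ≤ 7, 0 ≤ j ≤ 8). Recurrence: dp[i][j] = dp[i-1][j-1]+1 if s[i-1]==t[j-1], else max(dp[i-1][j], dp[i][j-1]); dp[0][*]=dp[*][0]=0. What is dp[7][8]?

3

   ''  T  A  C  A  A  C  T  A
''  0  0  0  0  0  0  0  0  0
 G  0  0  0  0  0  0  0  0  0
 G  0  0  0  0  0  0  0  0  0
 G  0  0  0  0  0  0  0  0  0
 A  0  0  1  1  1  1  1  1  1
 G  0  0  1  1  1  1  1  1  1
 A  0  0  1  1  2  2  2  2  2
 T  0  1  1  1  2  2  2  3  3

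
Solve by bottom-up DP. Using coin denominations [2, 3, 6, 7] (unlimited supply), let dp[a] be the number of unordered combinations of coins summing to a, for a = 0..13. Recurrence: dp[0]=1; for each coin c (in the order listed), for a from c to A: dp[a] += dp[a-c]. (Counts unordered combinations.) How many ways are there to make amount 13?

6

after  coin     0     1     2     3     4     5     6     7     8     9    10    11    12    13
          2     1     0     1     0     1     0     1     0     1     0     1     0     1     0
          3     1     0     1     1     1     1     2     1     2     2     2     2     3     2
          6     1     0     1     1     1     1     3     1     3     3     3     3     6     3
          7     1     0     1     1     1     1     3     2     3     4     4     4     7     6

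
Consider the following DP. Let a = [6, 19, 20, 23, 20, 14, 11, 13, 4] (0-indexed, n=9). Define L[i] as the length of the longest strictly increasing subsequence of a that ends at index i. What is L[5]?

   i    0    1    2    3    4    5    6    7    8
a[i]    6   19   20   23   20   14   11   13    4
L[i]    1    2    3    4    3    2    2    3    1

2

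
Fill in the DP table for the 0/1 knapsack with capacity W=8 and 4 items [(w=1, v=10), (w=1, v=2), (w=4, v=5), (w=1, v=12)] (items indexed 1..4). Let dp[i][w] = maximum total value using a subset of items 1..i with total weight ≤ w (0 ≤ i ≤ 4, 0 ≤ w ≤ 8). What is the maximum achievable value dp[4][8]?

i\w   0   1   2   3   4   5   6   7   8
  0   0   0   0   0   0   0   0   0   0
  1   0  10  10  10  10  10  10  10  10
  2   0  10  12  12  12  12  12  12  12
  3   0  10  12  12  12  15  17  17  17
  4   0  12  22  24  24  24  27  29  29

29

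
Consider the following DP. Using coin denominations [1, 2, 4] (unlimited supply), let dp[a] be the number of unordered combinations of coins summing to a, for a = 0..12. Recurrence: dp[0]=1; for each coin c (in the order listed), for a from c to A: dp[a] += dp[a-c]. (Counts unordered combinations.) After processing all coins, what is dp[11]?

12

after  coin     0     1     2     3     4     5     6     7     8     9    10    11    12
          1     1     1     1     1     1     1     1     1     1     1     1     1     1
          2     1     1     2     2     3     3     4     4     5     5     6     6     7
          4     1     1     2     2     4     4     6     6     9     9    12    12    16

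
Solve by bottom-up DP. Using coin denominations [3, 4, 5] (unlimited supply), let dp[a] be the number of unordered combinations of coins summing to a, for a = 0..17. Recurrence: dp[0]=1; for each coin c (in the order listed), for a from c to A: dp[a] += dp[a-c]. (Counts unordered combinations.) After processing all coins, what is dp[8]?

after  coin     0     1     2     3     4     5     6     7     8     9    10    11    12    13    14    15    16    17
          3     1     0     0     1     0     0     1     0     0     1     0     0     1     0     0     1     0     0
          4     1     0     0     1     1     0     1     1     1     1     1     1     2     1     1     2     2     1
          5     1     0     0     1     1     1     1     1     2     2     2     2     3     3     3     4     4     4

2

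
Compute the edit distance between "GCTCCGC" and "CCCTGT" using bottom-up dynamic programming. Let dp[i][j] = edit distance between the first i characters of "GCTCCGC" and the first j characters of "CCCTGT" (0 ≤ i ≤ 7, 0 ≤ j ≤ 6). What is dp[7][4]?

   ''  C  C  C  T  G  T
''  0  1  2  3  4  5  6
 G  1  1  2  3  4  4  5
 C  2  1  1  2  3  4  5
 T  3  2  2  2  2  3  4
 C  4  3  2  2  3  3  4
 C  5  4  3  2  3  4  4
 G  6  5  4  3  3  3  4
 C  7  6  5  4  4  4  4

4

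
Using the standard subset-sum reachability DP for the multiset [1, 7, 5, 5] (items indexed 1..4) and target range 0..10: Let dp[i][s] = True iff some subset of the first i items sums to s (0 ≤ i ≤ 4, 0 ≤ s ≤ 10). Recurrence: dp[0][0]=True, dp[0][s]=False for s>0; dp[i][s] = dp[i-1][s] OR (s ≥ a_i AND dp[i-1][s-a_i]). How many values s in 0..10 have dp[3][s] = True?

6

i\s   0   1   2   3   4   5   6   7   8   9  10
  0   T   F   F   F   F   F   F   F   F   F   F
  1   T   T   F   F   F   F   F   F   F   F   F
  2   T   T   F   F   F   F   F   T   T   F   F
  3   T   T   F   F   F   T   T   T   T   F   F
  4   T   T   F   F   F   T   T   T   T   F   T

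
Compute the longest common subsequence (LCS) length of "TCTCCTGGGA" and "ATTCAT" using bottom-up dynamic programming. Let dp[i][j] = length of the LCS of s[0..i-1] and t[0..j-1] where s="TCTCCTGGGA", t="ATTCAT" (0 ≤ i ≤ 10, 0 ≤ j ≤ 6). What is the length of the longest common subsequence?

4

   ''  A  T  T  C  A  T
''  0  0  0  0  0  0  0
 T  0  0  1  1  1  1  1
 C  0  0  1  1  2  2  2
 T  0  0  1  2  2  2  3
 C  0  0  1  2  3  3  3
 C  0  0  1  2  3  3  3
 T  0  0  1  2  3  3  4
 G  0  0  1  2  3  3  4
 G  0  0  1  2  3  3  4
 G  0  0  1  2  3  3  4
 A  0  1  1  2  3  4  4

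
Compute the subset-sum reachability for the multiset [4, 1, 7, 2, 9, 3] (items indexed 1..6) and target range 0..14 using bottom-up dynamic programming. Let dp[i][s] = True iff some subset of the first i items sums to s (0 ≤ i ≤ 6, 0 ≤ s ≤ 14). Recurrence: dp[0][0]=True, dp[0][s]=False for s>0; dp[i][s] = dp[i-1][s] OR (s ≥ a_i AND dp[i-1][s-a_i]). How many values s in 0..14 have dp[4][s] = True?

15

i\s   0   1   2   3   4   5   6   7   8   9  10  11  12  13  14
  0   T   F   F   F   F   F   F   F   F   F   F   F   F   F   F
  1   T   F   F   F   T   F   F   F   F   F   F   F   F   F   F
  2   T   T   F   F   T   T   F   F   F   F   F   F   F   F   F
  3   T   T   F   F   T   T   F   T   T   F   F   T   T   F   F
  4   T   T   T   T   T   T   T   T   T   T   T   T   T   T   T
  5   T   T   T   T   T   T   T   T   T   T   T   T   T   T   T
  6   T   T   T   T   T   T   T   T   T   T   T   T   T   T   T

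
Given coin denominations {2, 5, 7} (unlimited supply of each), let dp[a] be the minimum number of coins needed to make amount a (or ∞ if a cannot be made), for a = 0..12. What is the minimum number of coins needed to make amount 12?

 a  0  1  2  3  4  5  6  7  8  9 10 11 12
dp  0  -  1  -  2  1  3  1  4  2  2  3  2
(- denotes ∞ / unreachable)

2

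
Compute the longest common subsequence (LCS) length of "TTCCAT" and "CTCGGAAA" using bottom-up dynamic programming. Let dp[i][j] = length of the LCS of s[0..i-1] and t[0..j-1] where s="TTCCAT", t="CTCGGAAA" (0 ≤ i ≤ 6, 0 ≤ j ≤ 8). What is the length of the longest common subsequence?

3

   ''  C  T  C  G  G  A  A  A
''  0  0  0  0  0  0  0  0  0
 T  0  0  1  1  1  1  1  1  1
 T  0  0  1  1  1  1  1  1  1
 C  0  1  1  2  2  2  2  2  2
 C  0  1  1  2  2  2  2  2  2
 A  0  1  1  2  2  2  3  3  3
 T  0  1  2  2  2  2  3  3  3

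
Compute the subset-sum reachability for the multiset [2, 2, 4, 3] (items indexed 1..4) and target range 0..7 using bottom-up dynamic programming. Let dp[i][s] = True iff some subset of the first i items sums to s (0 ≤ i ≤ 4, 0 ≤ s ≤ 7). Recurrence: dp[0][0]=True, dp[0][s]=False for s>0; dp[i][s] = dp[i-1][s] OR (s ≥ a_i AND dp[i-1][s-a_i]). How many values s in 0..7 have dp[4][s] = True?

7

i\s   0   1   2   3   4   5   6   7
  0   T   F   F   F   F   F   F   F
  1   T   F   T   F   F   F   F   F
  2   T   F   T   F   T   F   F   F
  3   T   F   T   F   T   F   T   F
  4   T   F   T   T   T   T   T   T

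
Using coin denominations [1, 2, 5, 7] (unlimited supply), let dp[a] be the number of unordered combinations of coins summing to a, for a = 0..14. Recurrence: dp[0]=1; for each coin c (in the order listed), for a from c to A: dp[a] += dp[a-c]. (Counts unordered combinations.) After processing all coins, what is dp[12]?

after  coin     0     1     2     3     4     5     6     7     8     9    10    11    12    13    14
          1     1     1     1     1     1     1     1     1     1     1     1     1     1     1     1
          2     1     1     2     2     3     3     4     4     5     5     6     6     7     7     8
          5     1     1     2     2     3     4     5     6     7     8    10    11    13    14    16
          7     1     1     2     2     3     4     5     7     8    10    12    14    17    19    23

17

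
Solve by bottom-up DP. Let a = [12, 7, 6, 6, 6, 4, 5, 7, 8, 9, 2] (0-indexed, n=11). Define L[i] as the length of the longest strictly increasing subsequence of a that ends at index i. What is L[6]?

2

   i    0    1    2    3    4    5    6    7    8    9   10
a[i]   12    7    6    6    6    4    5    7    8    9    2
L[i]    1    1    1    1    1    1    2    3    4    5    1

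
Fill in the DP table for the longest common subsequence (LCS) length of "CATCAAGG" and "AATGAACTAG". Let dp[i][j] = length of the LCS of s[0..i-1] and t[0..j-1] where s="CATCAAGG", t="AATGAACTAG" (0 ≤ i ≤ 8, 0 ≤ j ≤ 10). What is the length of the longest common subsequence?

   ''  A  A  T  G  A  A  C  T  A  G
''  0  0  0  0  0  0  0  0  0  0  0
 C  0  0  0  0  0  0  0  1  1  1  1
 A  0  1  1  1  1  1  1  1  1  2  2
 T  0  1  1  2  2  2  2  2  2  2  2
 C  0  1  1  2  2  2  2  3  3  3  3
 A  0  1  2  2  2  3  3  3  3  4  4
 A  0  1  2  2  2  3  4  4  4  4  4
 G  0  1  2  2  3  3  4  4  4  4  5
 G  0  1  2  2  3  3  4  4  4  4  5

5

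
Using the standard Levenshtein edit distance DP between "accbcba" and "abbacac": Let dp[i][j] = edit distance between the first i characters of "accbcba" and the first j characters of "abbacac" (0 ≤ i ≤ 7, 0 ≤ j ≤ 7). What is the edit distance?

5

   ''  a  b  b  a  c  a  c
''  0  1  2  3  4  5  6  7
 a  1  0  1  2  3  4  5  6
 c  2  1  1  2  3  3  4  5
 c  3  2  2  2  3  3  4  4
 b  4  3  2  2  3  4  4  5
 c  5  4  3  3  3  3  4  4
 b  6  5  4  3  4  4  4  5
 a  7  6  5  4  3  4  4  5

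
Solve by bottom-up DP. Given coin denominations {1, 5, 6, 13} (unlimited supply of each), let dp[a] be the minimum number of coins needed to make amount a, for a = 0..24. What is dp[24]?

3

 a  0  1  2  3  4  5  6  7  8  9 10 11 12 13 14 15 16 17 18 19 20 21 22 23 24
dp  0  1  2  3  4  1  1  2  3  4  2  2  2  1  2  3  3  3  2  2  3  4  4  3  3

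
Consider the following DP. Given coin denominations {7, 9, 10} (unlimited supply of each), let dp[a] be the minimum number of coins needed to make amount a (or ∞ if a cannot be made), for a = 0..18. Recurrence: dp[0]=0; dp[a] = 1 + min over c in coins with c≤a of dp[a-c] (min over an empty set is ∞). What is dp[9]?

 a  0  1  2  3  4  5  6  7  8  9 10 11 12 13 14 15 16 17 18
dp  0  -  -  -  -  -  -  1  -  1  1  -  -  -  2  -  2  2  2
(- denotes ∞ / unreachable)

1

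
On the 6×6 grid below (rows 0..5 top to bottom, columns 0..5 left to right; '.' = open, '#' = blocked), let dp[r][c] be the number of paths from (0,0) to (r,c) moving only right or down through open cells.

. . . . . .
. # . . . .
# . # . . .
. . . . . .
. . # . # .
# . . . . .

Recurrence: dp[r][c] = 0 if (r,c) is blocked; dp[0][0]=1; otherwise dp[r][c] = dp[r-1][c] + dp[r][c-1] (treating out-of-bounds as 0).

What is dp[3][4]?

7

r\c   0   1   2   3   4   5
  0   1   1   1   1   1   1
  1   1   0   1   2   3   4
  2   0   0   0   2   5   9
  3   0   0   0   2   7  16
  4   0   0   0   2   0  16
  5   0   0   0   2   2  18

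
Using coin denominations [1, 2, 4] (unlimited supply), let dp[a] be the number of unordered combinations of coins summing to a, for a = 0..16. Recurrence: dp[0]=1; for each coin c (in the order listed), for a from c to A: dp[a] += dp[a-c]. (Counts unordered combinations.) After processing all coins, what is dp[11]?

12

after  coin     0     1     2     3     4     5     6     7     8     9    10    11    12    13    14    15    16
          1     1     1     1     1     1     1     1     1     1     1     1     1     1     1     1     1     1
          2     1     1     2     2     3     3     4     4     5     5     6     6     7     7     8     8     9
          4     1     1     2     2     4     4     6     6     9     9    12    12    16    16    20    20    25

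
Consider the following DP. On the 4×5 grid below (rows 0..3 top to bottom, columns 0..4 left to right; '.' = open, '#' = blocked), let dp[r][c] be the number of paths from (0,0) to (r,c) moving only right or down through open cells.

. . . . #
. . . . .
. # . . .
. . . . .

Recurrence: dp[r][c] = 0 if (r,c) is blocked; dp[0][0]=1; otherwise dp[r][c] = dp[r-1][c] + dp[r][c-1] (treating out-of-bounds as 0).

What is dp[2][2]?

r\c   0   1   2   3   4
  0   1   1   1   1   0
  1   1   2   3   4   4
  2   1   0   3   7  11
  3   1   1   4  11  22

3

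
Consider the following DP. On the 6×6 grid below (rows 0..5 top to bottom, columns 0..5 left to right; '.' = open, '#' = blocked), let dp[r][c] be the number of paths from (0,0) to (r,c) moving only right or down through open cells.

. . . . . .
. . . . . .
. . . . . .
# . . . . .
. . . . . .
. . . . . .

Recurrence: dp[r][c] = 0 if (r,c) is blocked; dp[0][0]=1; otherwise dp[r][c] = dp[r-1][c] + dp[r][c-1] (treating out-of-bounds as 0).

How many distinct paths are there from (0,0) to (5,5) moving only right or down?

231

r\c   0   1   2   3   4   5
  0   1   1   1   1   1   1
  1   1   2   3   4   5   6
  2   1   3   6  10  15  21
  3   0   3   9  19  34  55
  4   0   3  12  31  65 120
  5   0   3  15  46 111 231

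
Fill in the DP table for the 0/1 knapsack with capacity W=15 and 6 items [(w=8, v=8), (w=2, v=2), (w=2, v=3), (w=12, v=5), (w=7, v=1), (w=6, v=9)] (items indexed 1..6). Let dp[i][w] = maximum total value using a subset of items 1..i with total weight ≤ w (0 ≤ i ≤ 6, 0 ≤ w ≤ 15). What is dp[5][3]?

3

i\w   0   1   2   3   4   5   6   7   8   9  10  11  12  13  14  15
  0   0   0   0   0   0   0   0   0   0   0   0   0   0   0   0   0
  1   0   0   0   0   0   0   0   0   8   8   8   8   8   8   8   8
  2   0   0   2   2   2   2   2   2   8   8  10  10  10  10  10  10
  3   0   0   3   3   5   5   5   5   8   8  11  11  13  13  13  13
  4   0   0   3   3   5   5   5   5   8   8  11  11  13  13  13  13
  5   0   0   3   3   5   5   5   5   8   8  11  11  13  13  13  13
  6   0   0   3   3   5   5   9   9  12  12  14  14  14  14  17  17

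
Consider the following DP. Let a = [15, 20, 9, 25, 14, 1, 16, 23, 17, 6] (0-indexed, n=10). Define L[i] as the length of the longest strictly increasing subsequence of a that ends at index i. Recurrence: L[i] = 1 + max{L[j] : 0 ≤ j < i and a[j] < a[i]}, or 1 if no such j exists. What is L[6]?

   i    0    1    2    3    4    5    6    7    8    9
a[i]   15   20    9   25   14    1   16   23   17    6
L[i]    1    2    1    3    2    1    3    4    4    2

3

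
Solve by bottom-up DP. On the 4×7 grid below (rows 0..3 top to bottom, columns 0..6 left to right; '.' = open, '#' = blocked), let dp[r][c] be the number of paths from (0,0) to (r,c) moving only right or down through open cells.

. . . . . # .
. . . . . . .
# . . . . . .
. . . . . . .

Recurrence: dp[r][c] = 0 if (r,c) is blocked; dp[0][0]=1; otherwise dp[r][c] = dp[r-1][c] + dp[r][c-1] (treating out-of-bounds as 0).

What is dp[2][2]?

5

r\c   0   1   2   3   4   5   6
  0   1   1   1   1   1   0   0
  1   1   2   3   4   5   5   5
  2   0   2   5   9  14  19  24
  3   0   2   7  16  30  49  73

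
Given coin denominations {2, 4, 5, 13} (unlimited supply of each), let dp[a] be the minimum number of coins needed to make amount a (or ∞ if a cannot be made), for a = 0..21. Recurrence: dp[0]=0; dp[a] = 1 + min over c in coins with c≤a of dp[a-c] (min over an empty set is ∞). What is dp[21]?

3

 a  0  1  2  3  4  5  6  7  8  9 10 11 12 13 14 15 16 17 18 19 20 21
dp  0  -  1  -  1  1  2  2  2  2  2  3  3  1  3  2  4  2  2  3  3  3
(- denotes ∞ / unreachable)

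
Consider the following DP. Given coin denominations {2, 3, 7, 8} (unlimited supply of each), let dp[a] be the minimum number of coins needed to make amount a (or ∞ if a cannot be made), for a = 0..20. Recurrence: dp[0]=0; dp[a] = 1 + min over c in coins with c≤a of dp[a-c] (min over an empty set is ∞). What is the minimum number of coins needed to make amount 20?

4

 a  0  1  2  3  4  5  6  7  8  9 10 11 12 13 14 15 16 17 18 19 20
dp  0  -  1  1  2  2  2  1  1  2  2  2  3  3  2  2  2  3  3  3  4
(- denotes ∞ / unreachable)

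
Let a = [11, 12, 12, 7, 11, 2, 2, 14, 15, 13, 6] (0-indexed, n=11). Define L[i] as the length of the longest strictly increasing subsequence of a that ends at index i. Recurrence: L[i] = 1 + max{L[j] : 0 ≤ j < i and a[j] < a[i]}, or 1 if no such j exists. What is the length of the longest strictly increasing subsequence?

   i    0    1    2    3    4    5    6    7    8    9   10
a[i]   11   12   12    7   11    2    2   14   15   13    6
L[i]    1    2    2    1    2    1    1    3    4    3    2

4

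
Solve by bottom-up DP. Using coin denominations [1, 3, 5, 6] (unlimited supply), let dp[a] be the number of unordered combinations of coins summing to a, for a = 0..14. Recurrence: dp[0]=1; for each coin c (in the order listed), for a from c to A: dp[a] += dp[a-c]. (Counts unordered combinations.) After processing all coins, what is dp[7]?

after  coin     0     1     2     3     4     5     6     7     8     9    10    11    12    13    14
          1     1     1     1     1     1     1     1     1     1     1     1     1     1     1     1
          3     1     1     1     2     2     2     3     3     3     4     4     4     5     5     5
          5     1     1     1     2     2     3     4     4     5     6     7     8     9    10    11
          6     1     1     1     2     2     3     5     5     6     8     9    11    14    15    17

5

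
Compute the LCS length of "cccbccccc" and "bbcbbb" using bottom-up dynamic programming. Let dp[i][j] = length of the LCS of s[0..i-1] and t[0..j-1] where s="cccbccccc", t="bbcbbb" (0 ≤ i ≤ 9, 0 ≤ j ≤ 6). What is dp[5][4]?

   ''  b  b  c  b  b  b
''  0  0  0  0  0  0  0
 c  0  0  0  1  1  1  1
 c  0  0  0  1  1  1  1
 c  0  0  0  1  1  1  1
 b  0  1  1  1  2  2  2
 c  0  1  1  2  2  2  2
 c  0  1  1  2  2  2  2
 c  0  1  1  2  2  2  2
 c  0  1  1  2  2  2  2
 c  0  1  1  2  2  2  2

2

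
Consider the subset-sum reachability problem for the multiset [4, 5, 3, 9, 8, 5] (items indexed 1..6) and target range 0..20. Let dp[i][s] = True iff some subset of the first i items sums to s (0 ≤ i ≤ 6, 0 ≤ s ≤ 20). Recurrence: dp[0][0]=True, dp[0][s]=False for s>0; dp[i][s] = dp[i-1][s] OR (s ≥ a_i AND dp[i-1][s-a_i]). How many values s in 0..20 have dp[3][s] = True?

8

i\s   0   1   2   3   4   5   6   7   8   9  10  11  12  13  14  15  16  17  18  19  20
  0   T   F   F   F   F   F   F   F   F   F   F   F   F   F   F   F   F   F   F   F   F
  1   T   F   F   F   T   F   F   F   F   F   F   F   F   F   F   F   F   F   F   F   F
  2   T   F   F   F   T   T   F   F   F   T   F   F   F   F   F   F   F   F   F   F   F
  3   T   F   F   T   T   T   F   T   T   T   F   F   T   F   F   F   F   F   F   F   F
  4   T   F   F   T   T   T   F   T   T   T   F   F   T   T   T   F   T   T   T   F   F
  5   T   F   F   T   T   T   F   T   T   T   F   T   T   T   T   T   T   T   T   F   T
  6   T   F   F   T   T   T   F   T   T   T   T   T   T   T   T   T   T   T   T   T   T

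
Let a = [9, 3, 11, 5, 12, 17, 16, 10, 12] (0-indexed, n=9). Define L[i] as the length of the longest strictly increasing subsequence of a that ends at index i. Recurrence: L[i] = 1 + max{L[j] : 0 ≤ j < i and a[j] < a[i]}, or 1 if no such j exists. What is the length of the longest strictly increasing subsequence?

   i    0    1    2    3    4    5    6    7    8
a[i]    9    3   11    5   12   17   16   10   12
L[i]    1    1    2    2    3    4    4    3    4

4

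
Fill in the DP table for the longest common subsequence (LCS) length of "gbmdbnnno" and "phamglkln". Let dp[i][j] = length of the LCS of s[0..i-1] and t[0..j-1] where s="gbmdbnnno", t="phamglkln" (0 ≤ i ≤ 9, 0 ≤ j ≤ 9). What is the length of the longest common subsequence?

   ''  p  h  a  m  g  l  k  l  n
''  0  0  0  0  0  0  0  0  0  0
 g  0  0  0  0  0  1  1  1  1  1
 b  0  0  0  0  0  1  1  1  1  1
 m  0  0  0  0  1  1  1  1  1  1
 d  0  0  0  0  1  1  1  1  1  1
 b  0  0  0  0  1  1  1  1  1  1
 n  0  0  0  0  1  1  1  1  1  2
 n  0  0  0  0  1  1  1  1  1  2
 n  0  0  0  0  1  1  1  1  1  2
 o  0  0  0  0  1  1  1  1  1  2

2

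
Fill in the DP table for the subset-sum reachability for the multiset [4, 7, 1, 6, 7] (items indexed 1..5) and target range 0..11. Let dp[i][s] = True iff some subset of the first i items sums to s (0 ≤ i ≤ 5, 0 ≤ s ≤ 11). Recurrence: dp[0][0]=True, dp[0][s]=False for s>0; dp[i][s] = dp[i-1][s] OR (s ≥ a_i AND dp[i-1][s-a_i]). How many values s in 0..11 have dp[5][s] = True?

9

i\s   0   1   2   3   4   5   6   7   8   9  10  11
  0   T   F   F   F   F   F   F   F   F   F   F   F
  1   T   F   F   F   T   F   F   F   F   F   F   F
  2   T   F   F   F   T   F   F   T   F   F   F   T
  3   T   T   F   F   T   T   F   T   T   F   F   T
  4   T   T   F   F   T   T   T   T   T   F   T   T
  5   T   T   F   F   T   T   T   T   T   F   T   T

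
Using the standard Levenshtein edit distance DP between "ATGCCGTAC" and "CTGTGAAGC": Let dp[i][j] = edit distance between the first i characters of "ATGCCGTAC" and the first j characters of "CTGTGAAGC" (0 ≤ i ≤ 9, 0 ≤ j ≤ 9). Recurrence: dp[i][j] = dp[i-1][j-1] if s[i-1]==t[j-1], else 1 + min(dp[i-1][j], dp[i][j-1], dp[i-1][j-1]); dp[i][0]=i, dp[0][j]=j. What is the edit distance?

5

   ''  C  T  G  T  G  A  A  G  C
''  0  1  2  3  4  5  6  7  8  9
 A  1  1  2  3  4  5  5  6  7  8
 T  2  2  1  2  3  4  5  6  7  8
 G  3  3  2  1  2  3  4  5  6  7
 C  4  3  3  2  2  3  4  5  6  6
 C  5  4  4  3  3  3  4  5  6  6
 G  6  5  5  4  4  3  4  5  5  6
 T  7  6  5  5  4  4  4  5  6  6
 A  8  7  6  6  5  5  4  4  5  6
 C  9  8  7  7  6  6  5  5  5  5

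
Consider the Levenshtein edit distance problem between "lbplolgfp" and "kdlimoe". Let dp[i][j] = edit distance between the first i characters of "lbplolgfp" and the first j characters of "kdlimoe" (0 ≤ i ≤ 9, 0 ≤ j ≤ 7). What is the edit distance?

   ''  k  d  l  i  m  o  e
''  0  1  2  3  4  5  6  7
 l  1  1  2  2  3  4  5  6
 b  2  2  2  3  3  4  5  6
 p  3  3  3  3  4  4  5  6
 l  4  4  4  3  4  5  5  6
 o  5  5  5  4  4  5  5  6
 l  6  6  6  5  5  5  6  6
 g  7  7  7  6  6  6  6  7
 f  8  8  8  7  7  7  7  7
 p  9  9  9  8  8  8  8  8

8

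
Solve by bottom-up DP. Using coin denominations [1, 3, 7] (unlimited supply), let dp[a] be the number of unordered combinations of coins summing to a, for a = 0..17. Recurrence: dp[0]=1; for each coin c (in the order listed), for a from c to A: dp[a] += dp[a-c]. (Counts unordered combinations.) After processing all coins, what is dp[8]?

after  coin     0     1     2     3     4     5     6     7     8     9    10    11    12    13    14    15    16    17
          1     1     1     1     1     1     1     1     1     1     1     1     1     1     1     1     1     1     1
          3     1     1     1     2     2     2     3     3     3     4     4     4     5     5     5     6     6     6
          7     1     1     1     2     2     2     3     4     4     5     6     6     7     8     9    10    11    12

4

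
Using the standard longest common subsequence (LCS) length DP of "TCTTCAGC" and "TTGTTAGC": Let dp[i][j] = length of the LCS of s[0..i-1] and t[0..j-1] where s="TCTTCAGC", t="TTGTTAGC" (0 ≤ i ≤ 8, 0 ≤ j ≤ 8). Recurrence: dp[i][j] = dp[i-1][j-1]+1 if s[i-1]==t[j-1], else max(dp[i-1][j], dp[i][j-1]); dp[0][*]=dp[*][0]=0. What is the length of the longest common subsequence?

6

   ''  T  T  G  T  T  A  G  C
''  0  0  0  0  0  0  0  0  0
 T  0  1  1  1  1  1  1  1  1
 C  0  1  1  1  1  1  1  1  2
 T  0  1  2  2  2  2  2  2  2
 T  0  1  2  2  3  3  3  3  3
 C  0  1  2  2  3  3  3  3  4
 A  0  1  2  2  3  3  4  4  4
 G  0  1  2  3  3  3  4  5  5
 C  0  1  2  3  3  3  4  5  6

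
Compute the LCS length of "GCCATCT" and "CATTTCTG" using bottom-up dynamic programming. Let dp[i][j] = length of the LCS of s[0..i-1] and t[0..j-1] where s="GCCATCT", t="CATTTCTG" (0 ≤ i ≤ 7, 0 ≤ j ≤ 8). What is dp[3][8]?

2

   ''  C  A  T  T  T  C  T  G
''  0  0  0  0  0  0  0  0  0
 G  0  0  0  0  0  0  0  0  1
 C  0  1  1  1  1  1  1  1  1
 C  0  1  1  1  1  1  2  2  2
 A  0  1  2  2  2  2  2  2  2
 T  0  1  2  3  3  3  3  3  3
 C  0  1  2  3  3  3  4  4  4
 T  0  1  2  3  4  4  4  5  5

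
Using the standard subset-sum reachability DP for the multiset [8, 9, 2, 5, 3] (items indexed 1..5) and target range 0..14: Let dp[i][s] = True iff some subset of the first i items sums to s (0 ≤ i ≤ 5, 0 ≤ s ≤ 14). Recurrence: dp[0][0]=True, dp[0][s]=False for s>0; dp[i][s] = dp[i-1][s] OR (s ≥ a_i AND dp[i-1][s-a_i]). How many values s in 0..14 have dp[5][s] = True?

i\s   0   1   2   3   4   5   6   7   8   9  10  11  12  13  14
  0   T   F   F   F   F   F   F   F   F   F   F   F   F   F   F
  1   T   F   F   F   F   F   F   F   T   F   F   F   F   F   F
  2   T   F   F   F   F   F   F   F   T   T   F   F   F   F   F
  3   T   F   T   F   F   F   F   F   T   T   T   T   F   F   F
  4   T   F   T   F   F   T   F   T   T   T   T   T   F   T   T
  5   T   F   T   T   F   T   F   T   T   T   T   T   T   T   T

12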